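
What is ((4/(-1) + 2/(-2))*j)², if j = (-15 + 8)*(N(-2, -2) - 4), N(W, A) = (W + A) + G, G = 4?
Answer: 19600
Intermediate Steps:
N(W, A) = 4 + A + W (N(W, A) = (W + A) + 4 = (A + W) + 4 = 4 + A + W)
j = 28 (j = (-15 + 8)*((4 - 2 - 2) - 4) = -7*(0 - 4) = -7*(-4) = 28)
((4/(-1) + 2/(-2))*j)² = ((4/(-1) + 2/(-2))*28)² = ((4*(-1) + 2*(-½))*28)² = ((-4 - 1)*28)² = (-5*28)² = (-140)² = 19600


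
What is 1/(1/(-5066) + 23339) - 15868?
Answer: -1876158893698/118235373 ≈ -15868.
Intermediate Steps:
1/(1/(-5066) + 23339) - 15868 = 1/(-1/5066 + 23339) - 15868 = 1/(118235373/5066) - 15868 = 5066/118235373 - 15868 = -1876158893698/118235373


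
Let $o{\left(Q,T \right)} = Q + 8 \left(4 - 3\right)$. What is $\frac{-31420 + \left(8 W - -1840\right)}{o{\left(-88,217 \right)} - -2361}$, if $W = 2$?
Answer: $- \frac{29564}{2281} \approx -12.961$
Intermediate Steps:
$o{\left(Q,T \right)} = 8 + Q$ ($o{\left(Q,T \right)} = Q + 8 \left(4 - 3\right) = Q + 8 \cdot 1 = Q + 8 = 8 + Q$)
$\frac{-31420 + \left(8 W - -1840\right)}{o{\left(-88,217 \right)} - -2361} = \frac{-31420 + \left(8 \cdot 2 - -1840\right)}{\left(8 - 88\right) - -2361} = \frac{-31420 + \left(16 + 1840\right)}{-80 + \left(-15299 + 17660\right)} = \frac{-31420 + 1856}{-80 + 2361} = - \frac{29564}{2281}$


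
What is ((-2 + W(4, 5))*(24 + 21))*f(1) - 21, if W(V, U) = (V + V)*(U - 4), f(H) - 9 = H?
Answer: 2679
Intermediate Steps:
f(H) = 9 + H
W(V, U) = 2*V*(-4 + U) (W(V, U) = (2*V)*(-4 + U) = 2*V*(-4 + U))
((-2 + W(4, 5))*(24 + 21))*f(1) - 21 = ((-2 + 2*4*(-4 + 5))*(24 + 21))*(9 + 1) - 21 = ((-2 + 2*4*1)*45)*10 - 21 = ((-2 + 8)*45)*10 - 21 = (6*45)*10 - 21 = 270*10 - 21 = 2700 - 21 = 2679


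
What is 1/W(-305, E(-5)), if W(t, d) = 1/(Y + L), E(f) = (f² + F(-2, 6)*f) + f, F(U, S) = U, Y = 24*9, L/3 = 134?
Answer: 618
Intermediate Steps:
L = 402 (L = 3*134 = 402)
Y = 216
E(f) = f² - f (E(f) = (f² - 2*f) + f = f² - f)
W(t, d) = 1/618 (W(t, d) = 1/(216 + 402) = 1/618)
1/W(-305, E(-5)) = 1/(1/618) = 618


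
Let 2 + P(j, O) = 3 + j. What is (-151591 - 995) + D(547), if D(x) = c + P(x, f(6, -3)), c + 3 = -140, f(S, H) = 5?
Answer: -152181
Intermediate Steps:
c = -143 (c = -3 - 140 = -143)
P(j, O) = 1 + j (P(j, O) = -2 + (3 + j) = 1 + j)
D(x) = -142 + x (D(x) = -143 + (1 + x) = -142 + x)
(-151591 - 995) + D(547) = (-151591 - 995) + (-142 + 547) = -152586 + 405 = -152181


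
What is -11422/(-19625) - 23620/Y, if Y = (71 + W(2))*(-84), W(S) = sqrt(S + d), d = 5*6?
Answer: 9429348133/2064334125 - 23620*sqrt(2)/105189 ≈ 4.2502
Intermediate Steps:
d = 30
W(S) = sqrt(30 + S) (W(S) = sqrt(S + 30) = sqrt(30 + S))
Y = -5964 - 336*sqrt(2) (Y = (71 + sqrt(30 + 2))*(-84) = (71 + sqrt(32))*(-84) = (71 + 4*sqrt(2))*(-84) = -5964 - 336*sqrt(2) ≈ -6439.2)
-11422/(-19625) - 23620/Y = -11422/(-19625) - 23620/(-5964 - 336*sqrt(2)) = -11422*(-1/19625) - 23620/(-5964 - 336*sqrt(2)) = 11422/19625 - 23620/(-5964 - 336*sqrt(2))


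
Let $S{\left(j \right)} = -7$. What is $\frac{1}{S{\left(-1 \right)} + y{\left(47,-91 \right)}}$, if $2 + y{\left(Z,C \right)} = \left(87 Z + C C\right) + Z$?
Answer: $\frac{1}{12408} \approx 8.0593 \cdot 10^{-5}$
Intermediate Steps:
$y{\left(Z,C \right)} = -2 + C^{2} + 88 Z$ ($y{\left(Z,C \right)} = -2 + \left(\left(87 Z + C C\right) + Z\right) = -2 + \left(\left(87 Z + C^{2}\right) + Z\right) = -2 + \left(\left(C^{2} + 87 Z\right) + Z\right) = -2 + \left(C^{2} + 88 Z\right) = -2 + C^{2} + 88 Z$)
$\frac{1}{S{\left(-1 \right)} + y{\left(47,-91 \right)}} = \frac{1}{-7 + \left(-2 + \left(-91\right)^{2} + 88 \cdot 47\right)} = \frac{1}{-7 + \left(-2 + 8281 + 4136\right)} = \frac{1}{-7 + 12415} = \frac{1}{12408}$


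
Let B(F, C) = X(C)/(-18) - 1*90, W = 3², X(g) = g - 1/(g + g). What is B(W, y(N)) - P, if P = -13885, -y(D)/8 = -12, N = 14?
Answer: 47657089/3456 ≈ 13790.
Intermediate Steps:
y(D) = 96 (y(D) = -8*(-12) = 96)
X(g) = g - 1/(2*g)
W = 9
B(F, C) = -90 - C/18 + 1/(36*C) (B(F, C) = (C - 1/(2*C))/(-18) - 1*90 = (C - 1/(2*C))*(-1/18) - 90 = (-C/18 + 1/(36*C)) - 90 = -90 - C/18 + 1/(36*C))
B(W, y(N)) - P = (-90 - 1/18*96 + (1/36)/96) - 1*(-13885) = (-90 - 16/3 + (1/36)*(1/96)) + 13885 = (-90 - 16/3 + 1/3456) + 13885 = -329471/3456 + 13885 = 47657089/3456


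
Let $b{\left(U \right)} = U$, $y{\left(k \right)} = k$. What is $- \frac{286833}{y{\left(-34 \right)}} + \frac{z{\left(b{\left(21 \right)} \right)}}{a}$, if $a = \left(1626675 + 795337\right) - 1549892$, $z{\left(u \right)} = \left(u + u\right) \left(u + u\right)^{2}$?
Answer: $\frac{31269414369}{3706510} \approx 8436.3$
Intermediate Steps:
$z{\left(u \right)} = 8 u^{3}$ ($z{\left(u \right)} = 2 u \left(2 u\right)^{2} = 2 u 4 u^{2} = 8 u^{3}$)
$a = 872120$ ($a = 2422012 - 1549892 = 872120$)
$- \frac{286833}{y{\left(-34 \right)}} + \frac{z{\left(b{\left(21 \right)} \right)}}{a} = - \frac{286833}{-34} + \frac{8 \cdot 21^{3}}{872120} = \left(-286833\right) \left(- \frac{1}{34}\right) + 8 \cdot 9261 \cdot \frac{1}{872120} = \frac{286833}{34} + 74088 \cdot \frac{1}{872120} = \frac{286833}{34} + \frac{9261}{109015} = \frac{31269414369}{3706510}$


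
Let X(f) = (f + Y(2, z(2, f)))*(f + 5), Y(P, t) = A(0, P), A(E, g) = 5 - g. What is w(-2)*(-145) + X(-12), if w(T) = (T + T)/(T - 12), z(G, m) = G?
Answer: 151/7 ≈ 21.571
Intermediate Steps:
Y(P, t) = 5 - P
X(f) = (3 + f)*(5 + f) (X(f) = (f + (5 - 1*2))*(f + 5) = (f + (5 - 2))*(5 + f) = (f + 3)*(5 + f) = (3 + f)*(5 + f))
w(T) = 2*T/(-12 + T) (w(T) = (2*T)/(-12 + T) = 2*T/(-12 + T))
w(-2)*(-145) + X(-12) = (2*(-2)/(-12 - 2))*(-145) + (15 + (-12)**2 + 8*(-12)) = (2*(-2)/(-14))*(-145) + (15 + 144 - 96) = (2*(-2)*(-1/14))*(-145) + 63 = (2/7)*(-145) + 63 = -290/7 + 63 = 151/7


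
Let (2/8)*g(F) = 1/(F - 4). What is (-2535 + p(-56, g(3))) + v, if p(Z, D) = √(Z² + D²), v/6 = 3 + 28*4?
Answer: -1845 + 4*√197 ≈ -1788.9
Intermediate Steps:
g(F) = 4/(-4 + F) (g(F) = 4/(F - 4) = 4/(-4 + F))
v = 690 (v = 6*(3 + 28*4) = 6*(3 + 112) = 6*115 = 690)
p(Z, D) = √(D² + Z²)
(-2535 + p(-56, g(3))) + v = (-2535 + √((4/(-4 + 3))² + (-56)²)) + 690 = (-2535 + √((4/(-1))² + 3136)) + 690 = (-2535 + √((4*(-1))² + 3136)) + 690 = (-2535 + √((-4)² + 3136)) + 690 = (-2535 + √(16 + 3136)) + 690 = (-2535 + √3152) + 690 = (-2535 + 4*√197) + 690 = -1845 + 4*√197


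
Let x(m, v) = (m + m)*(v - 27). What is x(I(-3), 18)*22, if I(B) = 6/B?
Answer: 792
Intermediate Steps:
x(m, v) = 2*m*(-27 + v) (x(m, v) = (2*m)*(-27 + v) = 2*m*(-27 + v))
x(I(-3), 18)*22 = (2*(6/(-3))*(-27 + 18))*22 = (2*(6*(-1/3))*(-9))*22 = (2*(-2)*(-9))*22 = 36*22 = 792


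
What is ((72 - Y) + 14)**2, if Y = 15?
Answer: 5041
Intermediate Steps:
((72 - Y) + 14)**2 = ((72 - 1*15) + 14)**2 = ((72 - 15) + 14)**2 = (57 + 14)**2 = 71**2 = 5041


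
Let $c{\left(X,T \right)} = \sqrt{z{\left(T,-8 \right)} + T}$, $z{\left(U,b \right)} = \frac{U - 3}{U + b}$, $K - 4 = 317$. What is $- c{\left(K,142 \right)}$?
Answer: $- \frac{\sqrt{2568378}}{134} \approx -11.96$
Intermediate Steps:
$K = 321$ ($K = 4 + 317 = 321$)
$z{\left(U,b \right)} = \frac{-3 + U}{U + b}$
$c{\left(X,T \right)} = \sqrt{T + \frac{-3 + T}{-8 + T}}$ ($c{\left(X,T \right)} = \sqrt{\frac{-3 + T}{T - 8} + T} = \sqrt{\frac{-3 + T}{-8 + T} + T} = \sqrt{T + \frac{-3 + T}{-8 + T}}$)
$- c{\left(K,142 \right)} = - \sqrt{\frac{-3 + 142 + 142 \left(-8 + 142\right)}{-8 + 142}} = - \sqrt{\frac{-3 + 142 + 142 \cdot 134}{134}} = - \sqrt{\frac{-3 + 142 + 19028}{134}} = - \sqrt{\frac{1}{134} \cdot 19167} = - \sqrt{\frac{19167}{134}} = - \frac{\sqrt{2568378}}{134}$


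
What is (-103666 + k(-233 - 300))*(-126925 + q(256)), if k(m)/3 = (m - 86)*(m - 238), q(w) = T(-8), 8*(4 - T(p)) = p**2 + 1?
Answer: -1348577274073/8 ≈ -1.6857e+11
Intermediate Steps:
T(p) = 31/8 - p**2/8 (T(p) = 4 - (p**2 + 1)/8 = 4 - (1 + p**2)/8 = 4 + (-1/8 - p**2/8) = 31/8 - p**2/8)
q(w) = -33/8 (q(w) = 31/8 - 1/8*(-8)**2 = 31/8 - 1/8*64 = 31/8 - 8 = -33/8)
k(m) = 3*(-238 + m)*(-86 + m) (k(m) = 3*((m - 86)*(m - 238)) = 3*((-86 + m)*(-238 + m)) = 3*((-238 + m)*(-86 + m)) = 3*(-238 + m)*(-86 + m))
(-103666 + k(-233 - 300))*(-126925 + q(256)) = (-103666 + (61404 - 972*(-233 - 300) + 3*(-233 - 300)**2))*(-126925 - 33/8) = (-103666 + (61404 - 972*(-533) + 3*(-533)**2))*(-1015433/8) = (-103666 + (61404 + 518076 + 3*284089))*(-1015433/8) = (-103666 + (61404 + 518076 + 852267))*(-1015433/8) = (-103666 + 1431747)*(-1015433/8) = 1328081*(-1015433/8) = -1348577274073/8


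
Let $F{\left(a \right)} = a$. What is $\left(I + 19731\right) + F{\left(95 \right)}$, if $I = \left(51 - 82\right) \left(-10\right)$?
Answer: $20136$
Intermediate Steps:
$I = 310$ ($I = \left(-31\right) \left(-10\right) = 310$)
$\left(I + 19731\right) + F{\left(95 \right)} = \left(310 + 19731\right) + 95 = 20041 + 95 = 20136$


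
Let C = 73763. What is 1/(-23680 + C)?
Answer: 1/50083 ≈ 1.9967e-5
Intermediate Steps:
1/(-23680 + C) = 1/(-23680 + 73763) = 1/50083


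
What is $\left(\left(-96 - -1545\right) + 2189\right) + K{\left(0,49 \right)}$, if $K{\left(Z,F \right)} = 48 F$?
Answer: $5990$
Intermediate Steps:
$\left(\left(-96 - -1545\right) + 2189\right) + K{\left(0,49 \right)} = \left(\left(-96 - -1545\right) + 2189\right) + 48 \cdot 49 = \left(\left(-96 + 1545\right) + 2189\right) + 2352 = \left(1449 + 2189\right) + 2352 = 3638 + 2352 = 5990$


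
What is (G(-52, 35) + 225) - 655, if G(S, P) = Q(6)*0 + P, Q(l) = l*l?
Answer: -395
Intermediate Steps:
Q(l) = l²
G(S, P) = P (G(S, P) = 6²*0 + P = 36*0 + P = 0 + P = P)
(G(-52, 35) + 225) - 655 = (35 + 225) - 655 = 260 - 655 = -395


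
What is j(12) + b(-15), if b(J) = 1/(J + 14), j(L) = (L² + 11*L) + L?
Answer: 287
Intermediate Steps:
j(L) = L² + 12*L
b(J) = 1/(14 + J)
j(12) + b(-15) = 12*(12 + 12) + 1/(14 - 15) = 12*24 + 1/(-1) = 288 - 1 = 287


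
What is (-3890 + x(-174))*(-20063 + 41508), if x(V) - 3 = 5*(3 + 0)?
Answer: -83035040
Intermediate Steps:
x(V) = 18 (x(V) = 3 + 5*(3 + 0) = 3 + 5*3 = 3 + 15 = 18)
(-3890 + x(-174))*(-20063 + 41508) = (-3890 + 18)*(-20063 + 41508) = -3872*21445 = -83035040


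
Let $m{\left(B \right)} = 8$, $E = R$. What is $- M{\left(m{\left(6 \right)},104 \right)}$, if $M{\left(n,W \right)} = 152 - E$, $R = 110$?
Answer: $-42$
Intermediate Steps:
$E = 110$
$M{\left(n,W \right)} = 42$ ($M{\left(n,W \right)} = 152 - 110 = 42$)
$- M{\left(m{\left(6 \right)},104 \right)} = \left(-1\right) 42 = -42$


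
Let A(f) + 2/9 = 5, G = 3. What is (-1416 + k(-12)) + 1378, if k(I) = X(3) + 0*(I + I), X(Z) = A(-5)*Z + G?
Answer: -62/3 ≈ -20.667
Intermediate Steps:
A(f) = 43/9 (A(f) = -2/9 + 5 = 43/9)
X(Z) = 3 + 43*Z/9 (X(Z) = 43*Z/9 + 3 = 3 + 43*Z/9)
k(I) = 52/3 (k(I) = (3 + (43/9)*3) + 0*(I + I) = (3 + 43/3) + 0*(2*I) = 52/3 + 0 = 52/3)
(-1416 + k(-12)) + 1378 = (-1416 + 52/3) + 1378 = -4196/3 + 1378 = -62/3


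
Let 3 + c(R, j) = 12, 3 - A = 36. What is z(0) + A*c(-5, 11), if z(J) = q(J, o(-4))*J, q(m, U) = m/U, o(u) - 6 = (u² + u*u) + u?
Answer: -297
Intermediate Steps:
A = -33 (A = 3 - 1*36 = 3 - 36 = -33)
c(R, j) = 9 (c(R, j) = -3 + 12 = 9)
o(u) = 6 + u + 2*u² (o(u) = 6 + ((u² + u*u) + u) = 6 + ((u² + u²) + u) = 6 + (2*u² + u) = 6 + (u + 2*u²) = 6 + u + 2*u²)
z(J) = J²/34 (z(J) = (J/(6 - 4 + 2*(-4)²))*J = (J/(6 - 4 + 2*16))*J = (J/(6 - 4 + 32))*J = (J/34)*J = J²/34)
z(0) + A*c(-5, 11) = (1/34)*0² - 33*9 = (1/34)*0 - 297 = 0 - 297 = -297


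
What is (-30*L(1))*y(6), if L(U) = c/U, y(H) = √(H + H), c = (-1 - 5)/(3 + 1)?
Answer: 90*√3 ≈ 155.88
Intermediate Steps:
c = -3/2 (c = -6/4 = -6*¼ = -3/2 ≈ -1.5000)
y(H) = √2*√H (y(H) = √(2*H) = √2*√H)
L(U) = -3/(2*U)
(-30*L(1))*y(6) = (-(-45)/1)*(√2*√6) = (-(-45))*(2*√3) = (-30*(-3/2))*(2*√3) = 45*(2*√3) = 90*√3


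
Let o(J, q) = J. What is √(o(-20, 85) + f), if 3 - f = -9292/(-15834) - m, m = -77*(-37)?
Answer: √177469831266/7917 ≈ 53.211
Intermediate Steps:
m = 2849
f = 22574638/7917 (f = 3 - (-9292/(-15834) - 1*2849) = 3 - (-9292*(-1/15834) - 2849) = 3 - (4646/7917 - 2849) = 3 - 1*(-22550887/7917) = 3 + 22550887/7917 = 22574638/7917 ≈ 2851.4)
√(o(-20, 85) + f) = √(-20 + 22574638/7917) = √(22416298/7917) = √177469831266/7917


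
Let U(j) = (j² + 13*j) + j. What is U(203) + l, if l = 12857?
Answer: 56908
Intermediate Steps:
U(j) = j² + 14*j
U(203) + l = 203*(14 + 203) + 12857 = 203*217 + 12857 = 44051 + 12857 = 56908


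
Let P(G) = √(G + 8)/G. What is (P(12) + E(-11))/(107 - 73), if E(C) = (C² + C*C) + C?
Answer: 231/34 + √5/204 ≈ 6.8051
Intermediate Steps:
P(G) = √(8 + G)/G
E(C) = C + 2*C² (E(C) = (C² + C²) + C = 2*C² + C = C + 2*C²)
(P(12) + E(-11))/(107 - 73) = (√(8 + 12)/12 - 11*(1 + 2*(-11)))/(107 - 73) = (√20/12 - 11*(1 - 22))/34 = ((2*√5)/12 - 11*(-21))/34 = (√5/6 + 231)/34 = (231 + √5/6)/34 = 231/34 + √5/204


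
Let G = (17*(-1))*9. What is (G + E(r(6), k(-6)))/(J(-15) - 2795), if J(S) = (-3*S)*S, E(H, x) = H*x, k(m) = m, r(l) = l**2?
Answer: 369/3470 ≈ 0.10634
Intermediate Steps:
G = -153 (G = -17*9 = -153)
J(S) = -3*S**2
(G + E(r(6), k(-6)))/(J(-15) - 2795) = (-153 + 6**2*(-6))/(-3*(-15)**2 - 2795) = (-153 + 36*(-6))/(-3*225 - 2795) = (-153 - 216)/(-675 - 2795) = -369/(-3470) = -369*(-1/3470) = 369/3470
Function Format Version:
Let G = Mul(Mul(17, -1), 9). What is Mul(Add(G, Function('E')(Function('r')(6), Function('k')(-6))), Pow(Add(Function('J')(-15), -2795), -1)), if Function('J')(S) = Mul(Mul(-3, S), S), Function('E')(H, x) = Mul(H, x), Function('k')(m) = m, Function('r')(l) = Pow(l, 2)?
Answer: Rational(369, 3470) ≈ 0.10634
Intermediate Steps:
G = -153 (G = Mul(-17, 9) = -153)
Function('J')(S) = Mul(-3, Pow(S, 2))
Mul(Add(G, Function('E')(Function('r')(6), Function('k')(-6))), Pow(Add(Function('J')(-15), -2795), -1)) = Mul(Add(-153, Mul(Pow(6, 2), -6)), Pow(Add(Mul(-3, Pow(-15, 2)), -2795), -1)) = Mul(Add(-153, Mul(36, -6)), Pow(Add(Mul(-3, 225), -2795), -1)) = Mul(Add(-153, -216), Pow(Add(-675, -2795), -1)) = Mul(-369, Pow(-3470, -1)) = Mul(-369, Rational(-1, 3470)) = Rational(369, 3470)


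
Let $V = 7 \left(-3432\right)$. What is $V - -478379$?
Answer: $454355$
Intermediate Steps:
$V = -24024$
$V - -478379 = -24024 - -478379 = -24024 + 478379 = 454355$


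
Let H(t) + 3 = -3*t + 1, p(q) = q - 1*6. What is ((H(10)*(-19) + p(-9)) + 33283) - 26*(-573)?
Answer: 48774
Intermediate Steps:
p(q) = -6 + q (p(q) = q - 6 = -6 + q)
H(t) = -2 - 3*t (H(t) = -3 + (-3*t + 1) = -3 + (1 - 3*t) = -2 - 3*t)
((H(10)*(-19) + p(-9)) + 33283) - 26*(-573) = (((-2 - 3*10)*(-19) + (-6 - 9)) + 33283) - 26*(-573) = (((-2 - 30)*(-19) - 15) + 33283) + 14898 = ((-32*(-19) - 15) + 33283) + 14898 = ((608 - 15) + 33283) + 14898 = (593 + 33283) + 14898 = 33876 + 14898 = 48774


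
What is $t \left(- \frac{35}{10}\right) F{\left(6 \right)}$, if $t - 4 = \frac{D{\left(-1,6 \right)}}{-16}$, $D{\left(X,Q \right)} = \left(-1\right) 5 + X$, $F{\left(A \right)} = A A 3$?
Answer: $- \frac{6615}{4} \approx -1653.8$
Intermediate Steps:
$F{\left(A \right)} = 3 A^{2}$ ($F{\left(A \right)} = A^{2} \cdot 3 = 3 A^{2}$)
$D{\left(X,Q \right)} = -5 + X$
$t = \frac{35}{8}$ ($t = 4 + \frac{-5 - 1}{-16} = 4 - - \frac{3}{8} = 4 + \frac{3}{8} = \frac{35}{8} \approx 4.375$)
$t \left(- \frac{35}{10}\right) F{\left(6 \right)} = \frac{35 \left(- \frac{35}{10}\right)}{8} \cdot 3 \cdot 6^{2} = \frac{35 \left(\left(-35\right) \frac{1}{10}\right)}{8} \cdot 3 \cdot 36 = \frac{35}{8} \left(- \frac{7}{2}\right) 108 = \left(- \frac{245}{16}\right) 108 = - \frac{6615}{4}$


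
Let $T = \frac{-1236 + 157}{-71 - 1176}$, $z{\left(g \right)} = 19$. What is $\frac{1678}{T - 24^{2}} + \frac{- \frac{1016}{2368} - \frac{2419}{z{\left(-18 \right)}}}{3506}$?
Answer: $- \frac{115717359845}{39172930672} \approx -2.954$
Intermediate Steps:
$T = \frac{1079}{1247}$ ($T = - \frac{1079}{-1247} = \left(-1079\right) \left(- \frac{1}{1247}\right) = \frac{1079}{1247} \approx 0.86528$)
$\frac{1678}{T - 24^{2}} + \frac{- \frac{1016}{2368} - \frac{2419}{z{\left(-18 \right)}}}{3506} = \frac{1678}{\frac{1079}{1247} - 24^{2}} + \frac{- \frac{1016}{2368} - \frac{2419}{19}}{3506} = \frac{1678}{\frac{1079}{1247} - 576} + \left(\left(-1016\right) \frac{1}{2368} - \frac{2419}{19}\right) \frac{1}{3506} = \frac{1678}{\frac{1079}{1247} - 576} + \left(- \frac{127}{296} - \frac{2419}{19}\right) \frac{1}{3506} = \frac{1678}{- \frac{717193}{1247}} - \frac{718437}{19717744} = 1678 \left(- \frac{1247}{717193}\right) - \frac{718437}{19717744} = - \frac{2092466}{717193} - \frac{718437}{19717744} = - \frac{115717359845}{39172930672}$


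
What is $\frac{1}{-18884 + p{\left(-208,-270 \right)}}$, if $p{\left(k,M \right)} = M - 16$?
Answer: $- \frac{1}{19170} \approx -5.2165 \cdot 10^{-5}$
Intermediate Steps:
$p{\left(k,M \right)} = -16 + M$ ($p{\left(k,M \right)} = M - 16 = -16 + M$)
$\frac{1}{-18884 + p{\left(-208,-270 \right)}} = \frac{1}{-18884 - 286} = \frac{1}{-19170} = - \frac{1}{19170}$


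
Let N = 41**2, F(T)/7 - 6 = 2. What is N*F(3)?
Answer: 94136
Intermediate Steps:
F(T) = 56 (F(T) = 42 + 7*2 = 42 + 14 = 56)
N = 1681
N*F(3) = 1681*56 = 94136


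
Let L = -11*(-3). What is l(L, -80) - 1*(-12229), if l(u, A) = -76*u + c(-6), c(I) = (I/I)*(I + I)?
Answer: 9709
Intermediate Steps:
L = 33
c(I) = 2*I (c(I) = 1*(2*I) = 2*I)
l(u, A) = -12 - 76*u (l(u, A) = -76*u + 2*(-6) = -76*u - 12 = -12 - 76*u)
l(L, -80) - 1*(-12229) = (-12 - 76*33) - 1*(-12229) = (-12 - 2508) + 12229 = -2520 + 12229 = 9709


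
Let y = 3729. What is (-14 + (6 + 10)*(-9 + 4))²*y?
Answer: 32949444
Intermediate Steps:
(-14 + (6 + 10)*(-9 + 4))²*y = (-14 + (6 + 10)*(-9 + 4))²*3729 = (-14 + 16*(-5))²*3729 = (-14 - 80)²*3729 = (-94)²*3729 = 8836*3729 = 32949444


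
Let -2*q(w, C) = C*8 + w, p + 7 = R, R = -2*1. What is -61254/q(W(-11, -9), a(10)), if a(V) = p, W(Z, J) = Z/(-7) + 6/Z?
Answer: -9433116/5465 ≈ -1726.1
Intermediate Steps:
R = -2
W(Z, J) = 6/Z - Z/7 (W(Z, J) = Z*(-⅐) + 6/Z = -Z/7 + 6/Z = 6/Z - Z/7)
p = -9 (p = -7 - 2 = -9)
a(V) = -9
q(w, C) = -4*C - w/2 (q(w, C) = -(C*8 + w)/2 = -(8*C + w)/2 = -(w + 8*C)/2 = -4*C - w/2)
-61254/q(W(-11, -9), a(10)) = -61254/(-4*(-9) - (6/(-11) - ⅐*(-11))/2) = -61254/(36 - (6*(-1/11) + 11/7)/2) = -61254/(36 - (-6/11 + 11/7)/2) = -61254/(36 - ½*79/77) = -61254/(36 - 79/154) = -61254/5465/154 = -61254*154/5465 = -9433116/5465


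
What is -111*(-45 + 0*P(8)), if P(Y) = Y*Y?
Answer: 4995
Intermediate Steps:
P(Y) = Y²
-111*(-45 + 0*P(8)) = -111*(-45 + 0*8²) = -111*(-45 + 0*64) = -111*(-45 + 0) = -111*(-45) = 4995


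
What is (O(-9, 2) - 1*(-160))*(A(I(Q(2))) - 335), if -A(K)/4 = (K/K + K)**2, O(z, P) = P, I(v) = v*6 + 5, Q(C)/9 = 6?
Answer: -70621470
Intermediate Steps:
Q(C) = 54 (Q(C) = 9*6 = 54)
I(v) = 5 + 6*v (I(v) = 6*v + 5 = 5 + 6*v)
A(K) = -4*(1 + K)**2 (A(K) = -4*(K/K + K)**2 = -4*(1 + K)**2)
(O(-9, 2) - 1*(-160))*(A(I(Q(2))) - 335) = (2 - 1*(-160))*(-4*(1 + (5 + 6*54))**2 - 335) = (2 + 160)*(-4*(1 + (5 + 324))**2 - 335) = 162*(-4*(1 + 329)**2 - 335) = 162*(-4*330**2 - 335) = 162*(-4*108900 - 335) = 162*(-435600 - 335) = 162*(-435935) = -70621470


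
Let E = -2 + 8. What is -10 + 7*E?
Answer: 32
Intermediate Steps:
E = 6
-10 + 7*E = -10 + 7*6 = -10 + 42 = 32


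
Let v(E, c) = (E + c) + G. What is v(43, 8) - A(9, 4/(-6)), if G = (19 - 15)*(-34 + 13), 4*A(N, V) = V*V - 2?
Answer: -587/18 ≈ -32.611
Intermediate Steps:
A(N, V) = -½ + V²/4 (A(N, V) = (V*V - 2)/4 = (V² - 2)/4 = (-2 + V²)/4 = -½ + V²/4)
G = -84 (G = 4*(-21) = -84)
v(E, c) = -84 + E + c (v(E, c) = (E + c) - 84 = -84 + E + c)
v(43, 8) - A(9, 4/(-6)) = (-84 + 43 + 8) - (-½ + (4/(-6))²/4) = -33 - (-½ + (4*(-⅙))²/4) = -33 - (-½ + (-⅔)²/4) = -33 - (-½ + (¼)*(4/9)) = -33 - (-½ + ⅑) = -33 - 1*(-7/18) = -33 + 7/18 = -587/18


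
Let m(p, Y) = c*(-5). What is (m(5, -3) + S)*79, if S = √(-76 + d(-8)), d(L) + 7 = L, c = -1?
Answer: 395 + 79*I*√91 ≈ 395.0 + 753.61*I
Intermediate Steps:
d(L) = -7 + L
m(p, Y) = 5 (m(p, Y) = -1*(-5) = 5)
S = I*√91 (S = √(-76 + (-7 - 8)) = √(-76 - 15) = √(-91) = I*√91 ≈ 9.5394*I)
(m(5, -3) + S)*79 = (5 + I*√91)*79 = 395 + 79*I*√91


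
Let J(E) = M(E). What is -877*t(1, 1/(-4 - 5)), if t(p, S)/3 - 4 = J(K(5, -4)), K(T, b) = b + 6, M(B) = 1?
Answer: -13155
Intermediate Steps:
K(T, b) = 6 + b
J(E) = 1
t(p, S) = 15 (t(p, S) = 12 + 3*1 = 12 + 3 = 15)
-877*t(1, 1/(-4 - 5)) = -877*15 = -13155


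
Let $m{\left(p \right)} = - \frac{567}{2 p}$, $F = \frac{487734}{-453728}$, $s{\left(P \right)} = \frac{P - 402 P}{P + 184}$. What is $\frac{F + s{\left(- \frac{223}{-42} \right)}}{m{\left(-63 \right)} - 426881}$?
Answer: $\frac{22225845989}{769997979763496} \approx 2.8865 \cdot 10^{-5}$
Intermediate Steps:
$s{\left(P \right)} = - \frac{401 P}{184 + P}$ ($s{\left(P \right)} = \frac{\left(-401\right) P}{184 + P} = - \frac{401 P}{184 + P}$)
$F = - \frac{243867}{226864}$ ($F = 487734 \left(- \frac{1}{453728}\right) = - \frac{243867}{226864} \approx -1.0749$)
$m{\left(p \right)} = - \frac{567}{2 p}$ ($m{\left(p \right)} = - 567 \frac{1}{2 p} = - \frac{567}{2 p}$)
$\frac{F + s{\left(- \frac{223}{-42} \right)}}{m{\left(-63 \right)} - 426881} = \frac{- \frac{243867}{226864} - \frac{401 \left(- \frac{223}{-42}\right)}{184 - \frac{223}{-42}}}{- \frac{567}{2 \left(-63\right)} - 426881} = \frac{- \frac{243867}{226864} - \frac{401 \left(\left(-223\right) \left(- \frac{1}{42}\right)\right)}{184 - - \frac{223}{42}}}{\left(- \frac{567}{2}\right) \left(- \frac{1}{63}\right) - 426881} = \frac{- \frac{243867}{226864} - \frac{89423}{42 \left(184 + \frac{223}{42}\right)}}{\frac{9}{2} - 426881} = \frac{- \frac{243867}{226864} - \frac{89423}{42 \cdot \frac{7951}{42}}}{- \frac{853753}{2}} = \left(- \frac{243867}{226864} - \frac{89423}{42} \cdot \frac{42}{7951}\right) \left(- \frac{2}{853753}\right) = \left(- \frac{243867}{226864} - \frac{89423}{7951}\right) \left(- \frac{2}{853753}\right) = \left(- \frac{22225845989}{1803795664}\right) \left(- \frac{2}{853753}\right) = \frac{22225845989}{769997979763496}$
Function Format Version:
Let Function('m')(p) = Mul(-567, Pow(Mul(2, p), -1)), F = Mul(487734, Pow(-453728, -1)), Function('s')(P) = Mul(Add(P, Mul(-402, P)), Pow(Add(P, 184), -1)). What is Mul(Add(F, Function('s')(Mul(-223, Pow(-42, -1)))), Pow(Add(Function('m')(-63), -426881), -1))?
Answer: Rational(22225845989, 769997979763496) ≈ 2.8865e-5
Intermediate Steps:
Function('s')(P) = Mul(-401, P, Pow(Add(184, P), -1)) (Function('s')(P) = Mul(Mul(-401, P), Pow(Add(184, P), -1)) = Mul(-401, P, Pow(Add(184, P), -1)))
F = Rational(-243867, 226864) (F = Mul(487734, Rational(-1, 453728)) = Rational(-243867, 226864) ≈ -1.0749)
Function('m')(p) = Mul(Rational(-567, 2), Pow(p, -1)) (Function('m')(p) = Mul(-567, Mul(Rational(1, 2), Pow(p, -1))) = Mul(Rational(-567, 2), Pow(p, -1)))
Mul(Add(F, Function('s')(Mul(-223, Pow(-42, -1)))), Pow(Add(Function('m')(-63), -426881), -1)) = Mul(Add(Rational(-243867, 226864), Mul(-401, Mul(-223, Pow(-42, -1)), Pow(Add(184, Mul(-223, Pow(-42, -1))), -1))), Pow(Add(Mul(Rational(-567, 2), Pow(-63, -1)), -426881), -1)) = Mul(Add(Rational(-243867, 226864), Mul(-401, Mul(-223, Rational(-1, 42)), Pow(Add(184, Mul(-223, Rational(-1, 42))), -1))), Pow(Add(Mul(Rational(-567, 2), Rational(-1, 63)), -426881), -1)) = Mul(Add(Rational(-243867, 226864), Mul(-401, Rational(223, 42), Pow(Add(184, Rational(223, 42)), -1))), Pow(Add(Rational(9, 2), -426881), -1)) = Mul(Add(Rational(-243867, 226864), Mul(-401, Rational(223, 42), Pow(Rational(7951, 42), -1))), Pow(Rational(-853753, 2), -1)) = Mul(Add(Rational(-243867, 226864), Mul(-401, Rational(223, 42), Rational(42, 7951))), Rational(-2, 853753)) = Mul(Add(Rational(-243867, 226864), Rational(-89423, 7951)), Rational(-2, 853753)) = Mul(Rational(-22225845989, 1803795664), Rational(-2, 853753)) = Rational(22225845989, 769997979763496)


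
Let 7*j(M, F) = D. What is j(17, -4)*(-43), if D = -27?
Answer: 1161/7 ≈ 165.86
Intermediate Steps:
j(M, F) = -27/7 (j(M, F) = (⅐)*(-27) = -27/7)
j(17, -4)*(-43) = -27/7*(-43) = 1161/7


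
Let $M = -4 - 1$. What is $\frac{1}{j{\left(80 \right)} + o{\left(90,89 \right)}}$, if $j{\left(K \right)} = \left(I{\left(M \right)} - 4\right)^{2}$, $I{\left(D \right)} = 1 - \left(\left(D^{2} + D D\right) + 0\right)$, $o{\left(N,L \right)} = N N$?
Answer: $\frac{1}{10909} \approx 9.1667 \cdot 10^{-5}$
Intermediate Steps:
$o{\left(N,L \right)} = N^{2}$
$M = -5$
$I{\left(D \right)} = 1 - 2 D^{2}$ ($I{\left(D \right)} = 1 - \left(\left(D^{2} + D^{2}\right) + 0\right) = 1 - \left(2 D^{2} + 0\right) = 1 - 2 D^{2}$)
$j{\left(K \right)} = 2809$ ($j{\left(K \right)} = \left(\left(1 - 2 \left(-5\right)^{2}\right) - 4\right)^{2} = \left(\left(1 - 50\right) - 4\right)^{2} = \left(-49 - 4\right)^{2} = \left(-53\right)^{2} = 2809$)
$\frac{1}{j{\left(80 \right)} + o{\left(90,89 \right)}} = \frac{1}{2809 + 90^{2}} = \frac{1}{2809 + 8100} = \frac{1}{10909}$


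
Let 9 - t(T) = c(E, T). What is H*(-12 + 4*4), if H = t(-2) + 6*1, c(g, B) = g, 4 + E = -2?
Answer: 84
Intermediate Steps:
E = -6 (E = -4 - 2 = -6)
t(T) = 15 (t(T) = 9 - 1*(-6) = 9 + 6 = 15)
H = 21 (H = 15 + 6*1 = 15 + 6 = 21)
H*(-12 + 4*4) = 21*(-12 + 4*4) = 21*(-12 + 16) = 21*4 = 84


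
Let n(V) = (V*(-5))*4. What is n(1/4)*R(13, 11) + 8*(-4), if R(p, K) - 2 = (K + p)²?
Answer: -2922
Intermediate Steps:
R(p, K) = 2 + (K + p)²
n(V) = -20*V (n(V) = -5*V*4 = -20*V)
n(1/4)*R(13, 11) + 8*(-4) = (-20/4)*(2 + (11 + 13)²) + 8*(-4) = (-20*¼)*(2 + 24²) - 32 = -5*(2 + 576) - 32 = -5*578 - 32 = -2890 - 32 = -2922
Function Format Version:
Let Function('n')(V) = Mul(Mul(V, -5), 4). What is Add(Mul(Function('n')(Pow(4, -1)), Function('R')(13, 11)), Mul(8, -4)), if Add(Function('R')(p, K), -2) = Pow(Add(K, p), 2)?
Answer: -2922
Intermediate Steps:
Function('R')(p, K) = Add(2, Pow(Add(K, p), 2))
Function('n')(V) = Mul(-20, V) (Function('n')(V) = Mul(Mul(-5, V), 4) = Mul(-20, V))
Add(Mul(Function('n')(Pow(4, -1)), Function('R')(13, 11)), Mul(8, -4)) = Add(Mul(Mul(-20, Pow(4, -1)), Add(2, Pow(Add(11, 13), 2))), Mul(8, -4)) = Add(Mul(Mul(-20, Rational(1, 4)), Add(2, Pow(24, 2))), -32) = Add(Mul(-5, Add(2, 576)), -32) = Add(Mul(-5, 578), -32) = Add(-2890, -32) = -2922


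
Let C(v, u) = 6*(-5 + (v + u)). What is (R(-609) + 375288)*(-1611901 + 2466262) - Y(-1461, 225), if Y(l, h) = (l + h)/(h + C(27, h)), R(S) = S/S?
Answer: 182439770352613/569 ≈ 3.2063e+11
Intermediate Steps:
R(S) = 1
C(v, u) = -30 + 6*u + 6*v (C(v, u) = 6*(-5 + (u + v)) = 6*(-5 + u + v) = -30 + 6*u + 6*v)
Y(l, h) = (h + l)/(132 + 7*h) (Y(l, h) = (l + h)/(h + (-30 + 6*h + 6*27)) = (h + l)/(h + (-30 + 6*h + 162)) = (h + l)/(h + (132 + 6*h)) = (h + l)/(132 + 7*h))
(R(-609) + 375288)*(-1611901 + 2466262) - Y(-1461, 225) = (1 + 375288)*(-1611901 + 2466262) - (225 - 1461)/(132 + 7*225) = 375289*854361 - (-1236)/(132 + 1575) = 320632285329 - (-1236)/1707 = 320632285329 - 1*(-412/569) = 320632285329 + 412/569 = 182439770352613/569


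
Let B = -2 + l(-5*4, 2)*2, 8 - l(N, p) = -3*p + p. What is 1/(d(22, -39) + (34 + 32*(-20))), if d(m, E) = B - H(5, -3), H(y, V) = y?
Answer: -1/589 ≈ -0.0016978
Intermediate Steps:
l(N, p) = 8 + 2*p (l(N, p) = 8 - (-3*p + p) = 8 - (-2)*p = 8 + 2*p)
B = 22 (B = -2 + (8 + 2*2)*2 = -2 + (8 + 4)*2 = -2 + 12*2 = -2 + 24 = 22)
d(m, E) = 17 (d(m, E) = 22 - 1*5 = 22 - 5 = 17)
1/(d(22, -39) + (34 + 32*(-20))) = 1/(17 + (34 + 32*(-20))) = 1/(17 + (34 - 640)) = 1/(17 - 606) = 1/(-589) = -1/589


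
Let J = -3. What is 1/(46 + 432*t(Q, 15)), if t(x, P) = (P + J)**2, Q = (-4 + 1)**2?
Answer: 1/62254 ≈ 1.6063e-5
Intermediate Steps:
Q = 9 (Q = (-3)**2 = 9)
t(x, P) = (-3 + P)**2 (t(x, P) = (P - 3)**2 = (-3 + P)**2)
1/(46 + 432*t(Q, 15)) = 1/(46 + 432*(-3 + 15)**2) = 1/(46 + 432*12**2) = 1/(46 + 432*144) = 1/(46 + 62208) = 1/62254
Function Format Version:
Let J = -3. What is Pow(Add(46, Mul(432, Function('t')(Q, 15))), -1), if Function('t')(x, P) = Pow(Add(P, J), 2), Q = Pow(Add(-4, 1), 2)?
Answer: Rational(1, 62254) ≈ 1.6063e-5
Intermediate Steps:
Q = 9 (Q = Pow(-3, 2) = 9)
Function('t')(x, P) = Pow(Add(-3, P), 2) (Function('t')(x, P) = Pow(Add(P, -3), 2) = Pow(Add(-3, P), 2))
Pow(Add(46, Mul(432, Function('t')(Q, 15))), -1) = Pow(Add(46, Mul(432, Pow(Add(-3, 15), 2))), -1) = Pow(Add(46, Mul(432, Pow(12, 2))), -1) = Pow(Add(46, Mul(432, 144)), -1) = Pow(Add(46, 62208), -1) = Pow(62254, -1) = Rational(1, 62254)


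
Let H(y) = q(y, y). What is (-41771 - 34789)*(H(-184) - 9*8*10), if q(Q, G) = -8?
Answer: 55735680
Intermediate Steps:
H(y) = -8
(-41771 - 34789)*(H(-184) - 9*8*10) = (-41771 - 34789)*(-8 - 9*8*10) = -76560*(-8 - 72*10) = -76560*(-8 - 720) = -76560*(-728) = 55735680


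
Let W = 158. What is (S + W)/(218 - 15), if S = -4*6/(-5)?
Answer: 814/1015 ≈ 0.80197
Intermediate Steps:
S = 24/5 (S = -24*(-⅕) = 24/5 ≈ 4.8000)
(S + W)/(218 - 15) = (24/5 + 158)/(218 - 15) = (814/5)/203 = (814/5)*(1/203) = 814/1015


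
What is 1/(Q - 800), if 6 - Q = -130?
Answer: -1/664 ≈ -0.0015060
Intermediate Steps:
Q = 136 (Q = 6 - 1*(-130) = 6 + 130 = 136)
1/(Q - 800) = 1/(136 - 800) = 1/(-664) = -1/664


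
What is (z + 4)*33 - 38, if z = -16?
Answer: -434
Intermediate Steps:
(z + 4)*33 - 38 = (-16 + 4)*33 - 38 = -12*33 - 38 = -396 - 38 = -434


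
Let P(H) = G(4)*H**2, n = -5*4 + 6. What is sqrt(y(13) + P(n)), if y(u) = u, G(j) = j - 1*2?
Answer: 9*sqrt(5) ≈ 20.125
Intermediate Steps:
G(j) = -2 + j (G(j) = j - 2 = -2 + j)
n = -14 (n = -20 + 6 = -14)
P(H) = 2*H**2 (P(H) = (-2 + 4)*H**2 = 2*H**2)
sqrt(y(13) + P(n)) = sqrt(13 + 2*(-14)**2) = sqrt(13 + 2*196) = sqrt(13 + 392) = sqrt(405) = 9*sqrt(5)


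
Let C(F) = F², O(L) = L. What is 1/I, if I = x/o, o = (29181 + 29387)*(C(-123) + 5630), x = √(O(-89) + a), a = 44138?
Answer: 1215813112*√44049/44049 ≈ 5.7929e+6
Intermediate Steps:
x = √44049 (x = √(-89 + 44138) = √44049 ≈ 209.88)
o = 1215813112 (o = (29181 + 29387)*((-123)² + 5630) = 58568*(15129 + 5630) = 58568*20759 = 1215813112)
I = √44049/1215813112 ≈ 1.7262e-7
1/I = 1/(√44049/1215813112) = 1215813112*√44049/44049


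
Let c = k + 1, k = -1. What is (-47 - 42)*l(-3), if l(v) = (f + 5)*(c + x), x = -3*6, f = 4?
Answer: 14418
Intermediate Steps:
x = -18
c = 0 (c = -1 + 1 = 0)
l(v) = -162 (l(v) = (4 + 5)*(0 - 18) = 9*(-18) = -162)
(-47 - 42)*l(-3) = (-47 - 42)*(-162) = -89*(-162) = 14418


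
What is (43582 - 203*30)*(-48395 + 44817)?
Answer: -134146376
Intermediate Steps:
(43582 - 203*30)*(-48395 + 44817) = (43582 - 6090)*(-3578) = 37492*(-3578) = -134146376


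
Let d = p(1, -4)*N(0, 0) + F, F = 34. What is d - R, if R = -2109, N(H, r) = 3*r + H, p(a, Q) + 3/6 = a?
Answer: 2143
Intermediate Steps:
p(a, Q) = -½ + a
N(H, r) = H + 3*r
d = 34 (d = (-½ + 1)*(0 + 3*0) + 34 = (0 + 0)/2 + 34 = (½)*0 + 34 = 0 + 34 = 34)
d - R = 34 - 1*(-2109) = 34 + 2109 = 2143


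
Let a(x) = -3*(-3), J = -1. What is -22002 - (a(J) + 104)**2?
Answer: -34771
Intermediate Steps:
a(x) = 9
-22002 - (a(J) + 104)**2 = -22002 - (9 + 104)**2 = -22002 - 1*113**2 = -22002 - 1*12769 = -22002 - 12769 = -34771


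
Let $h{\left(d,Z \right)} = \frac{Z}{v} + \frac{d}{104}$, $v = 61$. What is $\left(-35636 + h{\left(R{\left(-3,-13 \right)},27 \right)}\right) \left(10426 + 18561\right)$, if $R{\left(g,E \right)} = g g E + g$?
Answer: $- \frac{819170069144}{793} \approx -1.033 \cdot 10^{9}$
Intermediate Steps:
$R{\left(g,E \right)} = g + E g^{2}$ ($R{\left(g,E \right)} = g^{2} E + g = E g^{2} + g = g + E g^{2}$)
$h{\left(d,Z \right)} = \frac{Z}{61} + \frac{d}{104}$
$\left(-35636 + h{\left(R{\left(-3,-13 \right)},27 \right)}\right) \left(10426 + 18561\right) = \left(-35636 + \left(\frac{1}{61} \cdot 27 + \frac{\left(-3\right) \left(1 - -39\right)}{104}\right)\right) \left(10426 + 18561\right) = \left(-35636 + \left(\frac{27}{61} + \frac{\left(-3\right) \left(1 + 39\right)}{104}\right)\right) 28987 = \left(-35636 + \left(\frac{27}{61} + \frac{\left(-3\right) 40}{104}\right)\right) 28987 = \left(-35636 + \left(\frac{27}{61} + \frac{1}{104} \left(-120\right)\right)\right) 28987 = \left(-35636 + \left(\frac{27}{61} - \frac{15}{13}\right)\right) 28987 = \left(-35636 - \frac{564}{793}\right) 28987 = \left(- \frac{28259912}{793}\right) 28987 = - \frac{819170069144}{793}$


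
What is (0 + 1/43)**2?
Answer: 1/1849 ≈ 0.00054083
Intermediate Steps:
(0 + 1/43)**2 = (1/43)**2 = 1/1849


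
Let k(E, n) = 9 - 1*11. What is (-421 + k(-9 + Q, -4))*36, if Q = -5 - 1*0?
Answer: -15228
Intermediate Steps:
Q = -5 (Q = -5 + 0 = -5)
k(E, n) = -2 (k(E, n) = 9 - 11 = -2)
(-421 + k(-9 + Q, -4))*36 = (-421 - 2)*36 = -423*36 = -15228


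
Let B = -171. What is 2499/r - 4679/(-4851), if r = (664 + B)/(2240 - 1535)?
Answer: 502869076/140679 ≈ 3574.6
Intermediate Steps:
r = 493/705 (r = (664 - 171)/(2240 - 1535) = 493/705 ≈ 0.69929)
2499/r - 4679/(-4851) = 2499/(493/705) - 4679/(-4851) = 2499*(705/493) - 4679*(-1/4851) = 103635/29 + 4679/4851 = 502869076/140679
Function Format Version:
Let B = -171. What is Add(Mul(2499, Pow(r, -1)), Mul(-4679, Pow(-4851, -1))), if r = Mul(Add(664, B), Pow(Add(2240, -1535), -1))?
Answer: Rational(502869076, 140679) ≈ 3574.6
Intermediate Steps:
r = Rational(493, 705) (r = Mul(Add(664, -171), Pow(Add(2240, -1535), -1)) = Mul(493, Pow(705, -1)) = Mul(493, Rational(1, 705)) = Rational(493, 705) ≈ 0.69929)
Add(Mul(2499, Pow(r, -1)), Mul(-4679, Pow(-4851, -1))) = Add(Mul(2499, Pow(Rational(493, 705), -1)), Mul(-4679, Pow(-4851, -1))) = Add(Mul(2499, Rational(705, 493)), Mul(-4679, Rational(-1, 4851))) = Add(Rational(103635, 29), Rational(4679, 4851)) = Rational(502869076, 140679)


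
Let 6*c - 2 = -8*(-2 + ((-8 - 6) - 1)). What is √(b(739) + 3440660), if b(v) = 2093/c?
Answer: √3440751 ≈ 1854.9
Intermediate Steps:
c = 23 (c = ⅓ + (-8*(-2 + ((-8 - 6) - 1)))/6 = ⅓ + (-8*(-2 + (-14 - 1)))/6 = ⅓ + (-8*(-2 - 15))/6 = ⅓ + (-8*(-17))/6 = ⅓ + (⅙)*136 = ⅓ + 68/3 = 23)
b(v) = 91 (b(v) = 2093/23 = 2093*(1/23) = 91)
√(b(739) + 3440660) = √(91 + 3440660) = √3440751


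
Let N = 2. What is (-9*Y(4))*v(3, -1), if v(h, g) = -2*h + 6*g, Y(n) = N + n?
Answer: 648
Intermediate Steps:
Y(n) = 2 + n
(-9*Y(4))*v(3, -1) = (-9*(2 + 4))*(-2*3 + 6*(-1)) = (-9*6)*(-6 - 6) = -54*(-12) = 648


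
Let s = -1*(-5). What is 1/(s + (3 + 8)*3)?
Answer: 1/38 ≈ 0.026316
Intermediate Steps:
s = 5
1/(s + (3 + 8)*3) = 1/(5 + (3 + 8)*3) = 1/(5 + 11*3) = 1/(5 + 33) = 1/38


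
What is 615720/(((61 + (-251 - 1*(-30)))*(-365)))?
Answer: 15393/1460 ≈ 10.543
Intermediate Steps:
615720/(((61 + (-251 - 1*(-30)))*(-365))) = 615720/(((61 + (-251 + 30))*(-365))) = 615720/(((61 - 221)*(-365))) = 615720/((-160*(-365))) = 615720/58400 = 615720*(1/58400) = 15393/1460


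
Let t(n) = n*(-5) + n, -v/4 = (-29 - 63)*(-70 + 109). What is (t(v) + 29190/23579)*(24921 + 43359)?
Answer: -92423401187760/23579 ≈ -3.9197e+9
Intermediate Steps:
v = 14352 (v = -4*(-29 - 63)*(-70 + 109) = -(-368)*39 = -4*(-3588) = 14352)
t(n) = -4*n (t(n) = -5*n + n = -4*n)
(t(v) + 29190/23579)*(24921 + 43359) = (-4*14352 + 29190/23579)*(24921 + 43359) = (-57408 + 29190*(1/23579))*68280 = (-57408 + 29190/23579)*68280 = -1353594042/23579*68280 = -92423401187760/23579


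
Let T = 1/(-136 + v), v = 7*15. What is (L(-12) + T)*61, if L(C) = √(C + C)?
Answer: -61/31 + 122*I*√6 ≈ -1.9677 + 298.84*I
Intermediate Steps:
L(C) = √2*√C (L(C) = √(2*C) = √2*√C)
v = 105
T = -1/31 (T = 1/(-136 + 105) = 1/(-31) = -1/31 ≈ -0.032258)
(L(-12) + T)*61 = (√2*√(-12) - 1/31)*61 = (√2*(2*I*√3) - 1/31)*61 = (2*I*√6 - 1/31)*61 = (-1/31 + 2*I*√6)*61 = -61/31 + 122*I*√6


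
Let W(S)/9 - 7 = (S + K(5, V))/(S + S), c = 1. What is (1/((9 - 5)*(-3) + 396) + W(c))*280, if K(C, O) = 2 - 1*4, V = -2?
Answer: 786275/48 ≈ 16381.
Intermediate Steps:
K(C, O) = -2 (K(C, O) = 2 - 4 = -2)
W(S) = 63 + 9*(-2 + S)/(2*S) (W(S) = 63 + 9*((S - 2)/(S + S)) = 63 + 9*((-2 + S)/((2*S))) = 63 + 9*((-2 + S)*(1/(2*S))) = 63 + 9*((-2 + S)/(2*S)) = 63 + 9*(-2 + S)/(2*S))
(1/((9 - 5)*(-3) + 396) + W(c))*280 = (1/((9 - 5)*(-3) + 396) + (135/2 - 9/1))*280 = (1/(4*(-3) + 396) + (135/2 - 9*1))*280 = (1/(-12 + 396) + (135/2 - 9))*280 = (1/384 + 117/2)*280 = (22465/384)*280 = 786275/48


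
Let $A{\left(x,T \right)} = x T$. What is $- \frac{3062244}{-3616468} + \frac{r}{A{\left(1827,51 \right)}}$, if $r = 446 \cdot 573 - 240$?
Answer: $\frac{14389048643}{4011567129} \approx 3.5869$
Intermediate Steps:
$A{\left(x,T \right)} = T x$
$r = 255318$ ($r = 255558 - 240 = 255318$)
$- \frac{3062244}{-3616468} + \frac{r}{A{\left(1827,51 \right)}} = - \frac{3062244}{-3616468} + \frac{255318}{51 \cdot 1827} = \left(-3062244\right) \left(- \frac{1}{3616468}\right) + \frac{255318}{93177} = \frac{765561}{904117} + 255318 \cdot \frac{1}{93177} = \frac{765561}{904117} + \frac{12158}{4437} = \frac{14389048643}{4011567129}$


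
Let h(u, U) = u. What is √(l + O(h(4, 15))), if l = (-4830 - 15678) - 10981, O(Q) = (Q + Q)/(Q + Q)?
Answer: 16*I*√123 ≈ 177.45*I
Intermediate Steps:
O(Q) = 1 (O(Q) = (2*Q)/((2*Q)) = (2*Q)*(1/(2*Q)) = 1)
l = -31489 (l = -20508 - 10981 = -31489)
√(l + O(h(4, 15))) = √(-31489 + 1) = √(-31488) = 16*I*√123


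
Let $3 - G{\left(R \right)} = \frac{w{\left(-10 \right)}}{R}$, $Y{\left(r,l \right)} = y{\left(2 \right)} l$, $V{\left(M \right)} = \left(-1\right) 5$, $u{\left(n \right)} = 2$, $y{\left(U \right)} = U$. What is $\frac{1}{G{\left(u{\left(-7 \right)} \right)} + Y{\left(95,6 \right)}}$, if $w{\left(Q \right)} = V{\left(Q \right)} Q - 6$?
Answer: $- \frac{1}{7} \approx -0.14286$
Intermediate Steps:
$V{\left(M \right)} = -5$
$w{\left(Q \right)} = -6 - 5 Q$ ($w{\left(Q \right)} = - 5 Q - 6 = -6 - 5 Q$)
$Y{\left(r,l \right)} = 2 l$
$G{\left(R \right)} = 3 - \frac{44}{R}$ ($G{\left(R \right)} = 3 - \frac{-6 - -50}{R} = 3 - \frac{-6 + 50}{R} = 3 - \frac{44}{R}$)
$\frac{1}{G{\left(u{\left(-7 \right)} \right)} + Y{\left(95,6 \right)}} = \frac{1}{\left(3 - \frac{44}{2}\right) + 2 \cdot 6} = \frac{1}{\left(3 - 22\right) + 12} = \frac{1}{-19 + 12} = \frac{1}{-7} = - \frac{1}{7}$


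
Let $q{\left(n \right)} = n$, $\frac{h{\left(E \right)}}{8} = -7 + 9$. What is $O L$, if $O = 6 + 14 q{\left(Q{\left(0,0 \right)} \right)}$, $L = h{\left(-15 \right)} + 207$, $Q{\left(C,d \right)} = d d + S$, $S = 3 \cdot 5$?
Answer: $48168$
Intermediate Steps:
$S = 15$
$h{\left(E \right)} = 16$ ($h{\left(E \right)} = 8 \left(-7 + 9\right) = 8 \cdot 2 = 16$)
$Q{\left(C,d \right)} = 15 + d^{2}$ ($Q{\left(C,d \right)} = d d + 15 = d^{2} + 15 = 15 + d^{2}$)
$L = 223$ ($L = 16 + 207 = 223$)
$O = 216$ ($O = 6 + 14 \left(15 + 0^{2}\right) = 6 + 14 \left(15 + 0\right) = 6 + 14 \cdot 15 = 6 + 210 = 216$)
$O L = 216 \cdot 223 = 48168$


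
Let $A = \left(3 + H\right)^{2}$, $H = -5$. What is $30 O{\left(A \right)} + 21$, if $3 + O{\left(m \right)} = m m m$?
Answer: $1851$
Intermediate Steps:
$A = 4$ ($A = \left(3 - 5\right)^{2} = \left(-2\right)^{2} = 4$)
$O{\left(m \right)} = -3 + m^{3}$ ($O{\left(m \right)} = -3 + m m m = -3 + m^{2} m = -3 + m^{3}$)
$30 O{\left(A \right)} + 21 = 30 \left(-3 + 4^{3}\right) + 21 = 30 \left(-3 + 64\right) + 21 = 30 \cdot 61 + 21 = 1830 + 21 = 1851$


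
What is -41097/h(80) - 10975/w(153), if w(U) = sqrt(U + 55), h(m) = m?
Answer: -41097/80 - 10975*sqrt(13)/52 ≈ -1274.7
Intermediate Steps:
w(U) = sqrt(55 + U)
-41097/h(80) - 10975/w(153) = -41097/80 - 10975/sqrt(55 + 153) = -41097*1/80 - 10975*sqrt(13)/52 = -41097/80 - 10975*sqrt(13)/52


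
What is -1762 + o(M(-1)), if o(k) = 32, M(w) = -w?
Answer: -1730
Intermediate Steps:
-1762 + o(M(-1)) = -1762 + 32 = -1730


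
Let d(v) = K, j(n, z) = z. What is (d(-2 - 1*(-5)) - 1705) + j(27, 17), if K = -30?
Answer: -1718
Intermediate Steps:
d(v) = -30
(d(-2 - 1*(-5)) - 1705) + j(27, 17) = (-30 - 1705) + 17 = -1735 + 17 = -1718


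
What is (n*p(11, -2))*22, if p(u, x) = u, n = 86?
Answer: 20812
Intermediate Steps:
(n*p(11, -2))*22 = (86*11)*22 = 946*22 = 20812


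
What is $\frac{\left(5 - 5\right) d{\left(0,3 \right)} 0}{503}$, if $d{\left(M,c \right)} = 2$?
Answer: $0$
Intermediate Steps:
$\frac{\left(5 - 5\right) d{\left(0,3 \right)} 0}{503} = \frac{\left(5 - 5\right) 2 \cdot 0}{503} = 0 \cdot 2 \cdot 0 \cdot \frac{1}{503} = 0 \cdot 0 \cdot \frac{1}{503} = 0 \cdot \frac{1}{503} = 0$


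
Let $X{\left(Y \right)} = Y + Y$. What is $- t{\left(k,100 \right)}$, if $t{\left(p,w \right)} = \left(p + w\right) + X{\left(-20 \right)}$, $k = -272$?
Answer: $212$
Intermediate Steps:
$X{\left(Y \right)} = 2 Y$
$t{\left(p,w \right)} = -40 + p + w$ ($t{\left(p,w \right)} = \left(p + w\right) + 2 \left(-20\right) = \left(p + w\right) - 40 = -40 + p + w$)
$- t{\left(k,100 \right)} = - (-40 - 272 + 100) = \left(-1\right) \left(-212\right) = 212$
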